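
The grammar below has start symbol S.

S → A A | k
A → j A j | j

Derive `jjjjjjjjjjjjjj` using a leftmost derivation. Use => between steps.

S => AA   [S → A A]
AA => jAjA   [A → j A j]
jAjA => jjAjjA   [A → j A j]
jjAjjA => jjjAjjjA   [A → j A j]
jjjAjjjA => jjjjAjjjjA   [A → j A j]
jjjjAjjjjA => jjjjjAjjjjjA   [A → j A j]
jjjjjAjjjjjA => jjjjjjjjjjjA   [A → j]
jjjjjjjjjjjA => jjjjjjjjjjjjAj   [A → j A j]
jjjjjjjjjjjjAj => jjjjjjjjjjjjjj   [A → j]

S => AA => jAjA => jjAjjA => jjjAjjjA => jjjjAjjjjA => jjjjjAjjjjjA => jjjjjjjjjjjA => jjjjjjjjjjjjAj => jjjjjjjjjjjjjj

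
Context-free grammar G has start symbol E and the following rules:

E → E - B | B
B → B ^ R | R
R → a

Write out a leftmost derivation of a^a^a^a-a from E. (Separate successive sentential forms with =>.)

E=>E-B=>B-B=>B^R-B=>B^R^R-B=>B^R^R^R-B=>R^R^R^R-B=>a^R^R^R-B=>a^a^R^R-B=>a^a^a^R-B=>a^a^a^a-B=>a^a^a^a-R=>a^a^a^a-a

E => E-B   [E → E - B]
E-B => B-B   [E → B]
B-B => B^R-B   [B → B ^ R]
B^R-B => B^R^R-B   [B → B ^ R]
B^R^R-B => B^R^R^R-B   [B → B ^ R]
B^R^R^R-B => R^R^R^R-B   [B → R]
R^R^R^R-B => a^R^R^R-B   [R → a]
a^R^R^R-B => a^a^R^R-B   [R → a]
a^a^R^R-B => a^a^a^R-B   [R → a]
a^a^a^R-B => a^a^a^a-B   [R → a]
a^a^a^a-B => a^a^a^a-R   [B → R]
a^a^a^a-R => a^a^a^a-a   [R → a]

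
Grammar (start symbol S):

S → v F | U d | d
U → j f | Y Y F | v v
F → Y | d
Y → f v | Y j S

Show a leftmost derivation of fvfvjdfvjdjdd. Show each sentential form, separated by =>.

S => Ud   [S → U d]
Ud => YYFd   [U → Y Y F]
YYFd => fvYFd   [Y → f v]
fvYFd => fvYjSFd   [Y → Y j S]
fvYjSFd => fvfvjSFd   [Y → f v]
fvfvjSFd => fvfvjdFd   [S → d]
fvfvjdFd => fvfvjdYd   [F → Y]
fvfvjdYd => fvfvjdYjSd   [Y → Y j S]
fvfvjdYjSd => fvfvjdYjSjSd   [Y → Y j S]
fvfvjdYjSjSd => fvfvjdfvjSjSd   [Y → f v]
fvfvjdfvjSjSd => fvfvjdfvjdjSd   [S → d]
fvfvjdfvjdjSd => fvfvjdfvjdjdd   [S → d]

S => Ud => YYFd => fvYFd => fvYjSFd => fvfvjSFd => fvfvjdFd => fvfvjdYd => fvfvjdYjSd => fvfvjdYjSjSd => fvfvjdfvjSjSd => fvfvjdfvjdjSd => fvfvjdfvjdjdd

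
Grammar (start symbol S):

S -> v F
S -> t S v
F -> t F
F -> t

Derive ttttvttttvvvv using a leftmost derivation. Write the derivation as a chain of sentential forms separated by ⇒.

S ⇒ tSv ⇒ ttSvv ⇒ tttSvvv ⇒ ttttSvvvv ⇒ ttttvFvvvv ⇒ ttttvtFvvvv ⇒ ttttvttFvvvv ⇒ ttttvtttFvvvv ⇒ ttttvttttvvvv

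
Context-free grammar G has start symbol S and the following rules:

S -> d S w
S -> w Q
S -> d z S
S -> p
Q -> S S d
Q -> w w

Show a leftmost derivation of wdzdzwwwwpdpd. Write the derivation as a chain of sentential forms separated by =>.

S => wQ   [S -> w Q]
wQ => wSSd   [Q -> S S d]
wSSd => wdzSSd   [S -> d z S]
wdzSSd => wdzdzSSd   [S -> d z S]
wdzdzSSd => wdzdzwQSd   [S -> w Q]
wdzdzwQSd => wdzdzwSSdSd   [Q -> S S d]
wdzdzwSSdSd => wdzdzwwQSdSd   [S -> w Q]
wdzdzwwQSdSd => wdzdzwwwwSdSd   [Q -> w w]
wdzdzwwwwSdSd => wdzdzwwwwpdSd   [S -> p]
wdzdzwwwwpdSd => wdzdzwwwwpdpd   [S -> p]

S=>wQ=>wSSd=>wdzSSd=>wdzdzSSd=>wdzdzwQSd=>wdzdzwSSdSd=>wdzdzwwQSdSd=>wdzdzwwwwSdSd=>wdzdzwwwwpdSd=>wdzdzwwwwpdpd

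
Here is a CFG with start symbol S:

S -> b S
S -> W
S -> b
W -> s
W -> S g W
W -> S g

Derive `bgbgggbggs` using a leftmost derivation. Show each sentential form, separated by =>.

S=>W=>SgW=>WgW=>SgWgW=>WgWgW=>SggWgW=>WggWgW=>SgWggWgW=>bgWggWgW=>bgSgggWgW=>bgbgggWgW=>bgbgggSggW=>bgbgggbggW=>bgbgggbggs

S => W   [S -> W]
W => SgW   [W -> S g W]
SgW => WgW   [S -> W]
WgW => SgWgW   [W -> S g W]
SgWgW => WgWgW   [S -> W]
WgWgW => SggWgW   [W -> S g]
SggWgW => WggWgW   [S -> W]
WggWgW => SgWggWgW   [W -> S g W]
SgWggWgW => bgWggWgW   [S -> b]
bgWggWgW => bgSgggWgW   [W -> S g]
bgSgggWgW => bgbgggWgW   [S -> b]
bgbgggWgW => bgbgggSggW   [W -> S g]
bgbgggSggW => bgbgggbggW   [S -> b]
bgbgggbggW => bgbgggbggs   [W -> s]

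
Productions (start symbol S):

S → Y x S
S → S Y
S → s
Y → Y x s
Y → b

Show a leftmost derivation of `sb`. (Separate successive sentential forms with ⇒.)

S ⇒ SY   [S → S Y]
SY ⇒ sY   [S → s]
sY ⇒ sb   [Y → b]

S ⇒ SY ⇒ sY ⇒ sb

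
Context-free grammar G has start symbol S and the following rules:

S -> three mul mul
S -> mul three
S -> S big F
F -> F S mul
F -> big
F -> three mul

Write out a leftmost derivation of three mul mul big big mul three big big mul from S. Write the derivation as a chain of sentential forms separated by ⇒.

S ⇒ S big F   [S -> S big F]
S big F ⇒ three mul mul big F   [S -> three mul mul]
three mul mul big F ⇒ three mul mul big F S mul   [F -> F S mul]
three mul mul big F S mul ⇒ three mul mul big big S mul   [F -> big]
three mul mul big big S mul ⇒ three mul mul big big S big F mul   [S -> S big F]
three mul mul big big S big F mul ⇒ three mul mul big big mul three big F mul   [S -> mul three]
three mul mul big big mul three big F mul ⇒ three mul mul big big mul three big big mul   [F -> big]

S ⇒ S big F ⇒ three mul mul big F ⇒ three mul mul big F S mul ⇒ three mul mul big big S mul ⇒ three mul mul big big S big F mul ⇒ three mul mul big big mul three big F mul ⇒ three mul mul big big mul three big big mul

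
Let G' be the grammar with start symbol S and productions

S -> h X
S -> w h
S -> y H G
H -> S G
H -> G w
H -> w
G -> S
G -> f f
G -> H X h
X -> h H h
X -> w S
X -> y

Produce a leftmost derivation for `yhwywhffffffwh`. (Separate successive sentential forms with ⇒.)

S ⇒ yHG ⇒ ySGG ⇒ yhXGG ⇒ yhwSGG ⇒ yhwyHGGG ⇒ yhwySGGGG ⇒ yhwywhGGGG ⇒ yhwywhffGGG ⇒ yhwywhffffGG ⇒ yhwywhffffffG ⇒ yhwywhffffffS ⇒ yhwywhffffffwh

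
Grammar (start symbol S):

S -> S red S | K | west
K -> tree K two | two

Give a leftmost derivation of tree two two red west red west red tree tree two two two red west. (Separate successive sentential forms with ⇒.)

S ⇒ S red S ⇒ K red S ⇒ tree K two red S ⇒ tree two two red S ⇒ tree two two red S red S ⇒ tree two two red west red S ⇒ tree two two red west red S red S ⇒ tree two two red west red west red S ⇒ tree two two red west red west red S red S ⇒ tree two two red west red west red K red S ⇒ tree two two red west red west red tree K two red S ⇒ tree two two red west red west red tree tree K two two red S ⇒ tree two two red west red west red tree tree two two two red S ⇒ tree two two red west red west red tree tree two two two red west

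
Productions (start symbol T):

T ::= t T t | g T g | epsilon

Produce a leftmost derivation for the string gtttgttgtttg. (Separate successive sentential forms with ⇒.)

T ⇒ gTg ⇒ gtTtg ⇒ gttTttg ⇒ gtttTtttg ⇒ gtttgTgtttg ⇒ gtttgtTtgtttg ⇒ gtttgttgtttg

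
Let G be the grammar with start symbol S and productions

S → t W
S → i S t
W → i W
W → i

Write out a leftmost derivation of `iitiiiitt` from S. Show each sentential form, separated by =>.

S => iSt   [S → i S t]
iSt => iiStt   [S → i S t]
iiStt => iitWtt   [S → t W]
iitWtt => iitiWtt   [W → i W]
iitiWtt => iitiiWtt   [W → i W]
iitiiWtt => iitiiiWtt   [W → i W]
iitiiiWtt => iitiiiitt   [W → i]

S => iSt => iiStt => iitWtt => iitiWtt => iitiiWtt => iitiiiWtt => iitiiiitt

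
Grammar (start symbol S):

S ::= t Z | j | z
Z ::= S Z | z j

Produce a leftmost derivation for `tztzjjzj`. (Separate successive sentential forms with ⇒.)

S ⇒ tZ   [S ::= t Z]
tZ ⇒ tSZ   [Z ::= S Z]
tSZ ⇒ tzZ   [S ::= z]
tzZ ⇒ tzSZ   [Z ::= S Z]
tzSZ ⇒ tztZZ   [S ::= t Z]
tztZZ ⇒ tztzjZ   [Z ::= z j]
tztzjZ ⇒ tztzjSZ   [Z ::= S Z]
tztzjSZ ⇒ tztzjjZ   [S ::= j]
tztzjjZ ⇒ tztzjjzj   [Z ::= z j]

S⇒tZ⇒tSZ⇒tzZ⇒tzSZ⇒tztZZ⇒tztzjZ⇒tztzjSZ⇒tztzjjZ⇒tztzjjzj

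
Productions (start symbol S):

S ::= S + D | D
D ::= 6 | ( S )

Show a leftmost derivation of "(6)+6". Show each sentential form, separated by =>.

S => S+D   [S ::= S + D]
S+D => D+D   [S ::= D]
D+D => (S)+D   [D ::= ( S )]
(S)+D => (D)+D   [S ::= D]
(D)+D => (6)+D   [D ::= 6]
(6)+D => (6)+6   [D ::= 6]

S => S+D => D+D => (S)+D => (D)+D => (6)+D => (6)+6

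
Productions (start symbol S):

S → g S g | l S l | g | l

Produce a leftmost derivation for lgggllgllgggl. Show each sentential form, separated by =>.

S => lSl => lgSgl => lggSggl => lgggSgggl => lggglSlgggl => lgggllSllgggl => lgggllgllgggl

S => lSl   [S → l S l]
lSl => lgSgl   [S → g S g]
lgSgl => lggSggl   [S → g S g]
lggSggl => lgggSgggl   [S → g S g]
lgggSgggl => lggglSlgggl   [S → l S l]
lggglSlgggl => lgggllSllgggl   [S → l S l]
lgggllSllgggl => lgggllgllgggl   [S → g]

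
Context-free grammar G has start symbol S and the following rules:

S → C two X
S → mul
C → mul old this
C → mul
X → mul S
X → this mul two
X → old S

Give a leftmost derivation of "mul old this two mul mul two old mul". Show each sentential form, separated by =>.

S => C two X   [S → C two X]
C two X => mul old this two X   [C → mul old this]
mul old this two X => mul old this two mul S   [X → mul S]
mul old this two mul S => mul old this two mul C two X   [S → C two X]
mul old this two mul C two X => mul old this two mul mul two X   [C → mul]
mul old this two mul mul two X => mul old this two mul mul two old S   [X → old S]
mul old this two mul mul two old S => mul old this two mul mul two old mul   [S → mul]

S => C two X => mul old this two X => mul old this two mul S => mul old this two mul C two X => mul old this two mul mul two X => mul old this two mul mul two old S => mul old this two mul mul two old mul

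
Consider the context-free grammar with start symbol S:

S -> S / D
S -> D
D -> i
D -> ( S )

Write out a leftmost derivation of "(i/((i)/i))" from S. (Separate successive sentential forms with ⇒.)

S⇒D⇒(S)⇒(S/D)⇒(D/D)⇒(i/D)⇒(i/(S))⇒(i/(S/D))⇒(i/(D/D))⇒(i/((S)/D))⇒(i/((D)/D))⇒(i/((i)/D))⇒(i/((i)/i))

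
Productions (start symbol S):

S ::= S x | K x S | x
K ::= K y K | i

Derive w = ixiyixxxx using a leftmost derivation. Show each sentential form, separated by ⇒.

S ⇒ Sx   [S ::= S x]
Sx ⇒ KxSx   [S ::= K x S]
KxSx ⇒ ixSx   [K ::= i]
ixSx ⇒ ixSxx   [S ::= S x]
ixSxx ⇒ ixKxSxx   [S ::= K x S]
ixKxSxx ⇒ ixKyKxSxx   [K ::= K y K]
ixKyKxSxx ⇒ ixiyKxSxx   [K ::= i]
ixiyKxSxx ⇒ ixiyixSxx   [K ::= i]
ixiyixSxx ⇒ ixiyixxxx   [S ::= x]

S ⇒ Sx ⇒ KxSx ⇒ ixSx ⇒ ixSxx ⇒ ixKxSxx ⇒ ixKyKxSxx ⇒ ixiyKxSxx ⇒ ixiyixSxx ⇒ ixiyixxxx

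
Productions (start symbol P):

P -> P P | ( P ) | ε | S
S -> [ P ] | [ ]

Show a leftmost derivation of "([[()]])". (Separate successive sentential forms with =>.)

P => (P) => (S) => ([P]) => ([S]) => ([[P]]) => ([[PP]]) => ([[(P)P]]) => ([[()P]]) => ([[()]])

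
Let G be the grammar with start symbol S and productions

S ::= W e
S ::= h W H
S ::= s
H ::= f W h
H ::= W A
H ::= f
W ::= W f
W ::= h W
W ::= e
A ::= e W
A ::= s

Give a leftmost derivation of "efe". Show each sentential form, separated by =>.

S=>We=>Wfe=>efe

S => We   [S ::= W e]
We => Wfe   [W ::= W f]
Wfe => efe   [W ::= e]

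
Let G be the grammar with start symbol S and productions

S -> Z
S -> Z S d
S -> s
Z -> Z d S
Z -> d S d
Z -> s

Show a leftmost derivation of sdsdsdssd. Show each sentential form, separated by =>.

S => ZSd => ZdSSd => ZdSdSSd => ZdSdSdSSd => sdSdSdSSd => sdsdSdSSd => sdsdsdSSd => sdsdsdsSd => sdsdsdssd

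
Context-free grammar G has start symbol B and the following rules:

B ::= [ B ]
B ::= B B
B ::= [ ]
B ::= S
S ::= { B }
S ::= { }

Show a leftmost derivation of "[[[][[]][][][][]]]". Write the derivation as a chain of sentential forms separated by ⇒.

B ⇒ [B]   [B ::= [ B ]]
[B] ⇒ [[B]]   [B ::= [ B ]]
[[B]] ⇒ [[BB]]   [B ::= B B]
[[BB]] ⇒ [[BBB]]   [B ::= B B]
[[BBB]] ⇒ [[[]BB]]   [B ::= [ ]]
[[[]BB]] ⇒ [[[]BBB]]   [B ::= B B]
[[[]BBB]] ⇒ [[[]BBBB]]   [B ::= B B]
[[[]BBBB]] ⇒ [[[]BBBBB]]   [B ::= B B]
[[[]BBBBB]] ⇒ [[[][B]BBBB]]   [B ::= [ B ]]
[[[][B]BBBB]] ⇒ [[[][[]]BBBB]]   [B ::= [ ]]
[[[][[]]BBBB]] ⇒ [[[][[]][]BBB]]   [B ::= [ ]]
[[[][[]][]BBB]] ⇒ [[[][[]][][]BB]]   [B ::= [ ]]
[[[][[]][][]BB]] ⇒ [[[][[]][][][]B]]   [B ::= [ ]]
[[[][[]][][][]B]] ⇒ [[[][[]][][][][]]]   [B ::= [ ]]

B ⇒ [B] ⇒ [[B]] ⇒ [[BB]] ⇒ [[BBB]] ⇒ [[[]BB]] ⇒ [[[]BBB]] ⇒ [[[]BBBB]] ⇒ [[[]BBBBB]] ⇒ [[[][B]BBBB]] ⇒ [[[][[]]BBBB]] ⇒ [[[][[]][]BBB]] ⇒ [[[][[]][][]BB]] ⇒ [[[][[]][][][]B]] ⇒ [[[][[]][][][][]]]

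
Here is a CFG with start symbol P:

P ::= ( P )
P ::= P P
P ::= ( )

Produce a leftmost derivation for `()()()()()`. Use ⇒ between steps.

P ⇒ PP ⇒ PPP ⇒ PPPP ⇒ PPPPP ⇒ ()PPPP ⇒ ()()PPP ⇒ ()()()PP ⇒ ()()()()P ⇒ ()()()()()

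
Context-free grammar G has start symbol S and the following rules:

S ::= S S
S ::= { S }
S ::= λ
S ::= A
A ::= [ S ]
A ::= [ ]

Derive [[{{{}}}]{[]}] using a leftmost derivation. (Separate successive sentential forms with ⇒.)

S ⇒ A   [S ::= A]
A ⇒ [S]   [A ::= [ S ]]
[S] ⇒ [SS]   [S ::= S S]
[SS] ⇒ [AS]   [S ::= A]
[AS] ⇒ [[S]S]   [A ::= [ S ]]
[[S]S] ⇒ [[{S}]S]   [S ::= { S }]
[[{S}]S] ⇒ [[{{S}}]S]   [S ::= { S }]
[[{{S}}]S] ⇒ [[{{{S}}}]S]   [S ::= { S }]
[[{{{S}}}]S] ⇒ [[{{{}}}]S]   [S ::= λ]
[[{{{}}}]S] ⇒ [[{{{}}}]{S}]   [S ::= { S }]
[[{{{}}}]{S}] ⇒ [[{{{}}}]{A}]   [S ::= A]
[[{{{}}}]{A}] ⇒ [[{{{}}}]{[]}]   [A ::= [ ]]

S⇒A⇒[S]⇒[SS]⇒[AS]⇒[[S]S]⇒[[{S}]S]⇒[[{{S}}]S]⇒[[{{{S}}}]S]⇒[[{{{}}}]S]⇒[[{{{}}}]{S}]⇒[[{{{}}}]{A}]⇒[[{{{}}}]{[]}]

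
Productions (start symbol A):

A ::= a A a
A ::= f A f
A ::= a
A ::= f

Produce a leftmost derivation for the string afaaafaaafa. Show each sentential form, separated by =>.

A=>aAa=>afAfa=>afaAafa=>afaaAaafa=>afaaaAaaafa=>afaaafaaafa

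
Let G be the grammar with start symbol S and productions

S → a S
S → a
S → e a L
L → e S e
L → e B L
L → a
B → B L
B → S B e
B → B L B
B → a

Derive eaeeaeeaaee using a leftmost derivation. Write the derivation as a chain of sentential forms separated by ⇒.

S ⇒ eaL ⇒ eaeSe ⇒ eaeeaLe ⇒ eaeeaeSee ⇒ eaeeaeeaLee ⇒ eaeeaeeaaee

S ⇒ eaL   [S → e a L]
eaL ⇒ eaeSe   [L → e S e]
eaeSe ⇒ eaeeaLe   [S → e a L]
eaeeaLe ⇒ eaeeaeSee   [L → e S e]
eaeeaeSee ⇒ eaeeaeeaLee   [S → e a L]
eaeeaeeaLee ⇒ eaeeaeeaaee   [L → a]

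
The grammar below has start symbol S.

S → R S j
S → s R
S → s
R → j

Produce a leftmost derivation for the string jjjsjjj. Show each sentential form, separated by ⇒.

S ⇒ RSj   [S → R S j]
RSj ⇒ jSj   [R → j]
jSj ⇒ jRSjj   [S → R S j]
jRSjj ⇒ jjSjj   [R → j]
jjSjj ⇒ jjRSjjj   [S → R S j]
jjRSjjj ⇒ jjjSjjj   [R → j]
jjjSjjj ⇒ jjjsjjj   [S → s]

S ⇒ RSj ⇒ jSj ⇒ jRSjj ⇒ jjSjj ⇒ jjRSjjj ⇒ jjjSjjj ⇒ jjjsjjj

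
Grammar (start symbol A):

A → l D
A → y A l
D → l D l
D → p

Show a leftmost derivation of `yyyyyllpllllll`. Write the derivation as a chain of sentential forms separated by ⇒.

A⇒yAl⇒yyAll⇒yyyAlll⇒yyyyAllll⇒yyyyyAlllll⇒yyyyylDlllll⇒yyyyyllDllllll⇒yyyyyllpllllll

A ⇒ yAl   [A → y A l]
yAl ⇒ yyAll   [A → y A l]
yyAll ⇒ yyyAlll   [A → y A l]
yyyAlll ⇒ yyyyAllll   [A → y A l]
yyyyAllll ⇒ yyyyyAlllll   [A → y A l]
yyyyyAlllll ⇒ yyyyylDlllll   [A → l D]
yyyyylDlllll ⇒ yyyyyllDllllll   [D → l D l]
yyyyyllDllllll ⇒ yyyyyllpllllll   [D → p]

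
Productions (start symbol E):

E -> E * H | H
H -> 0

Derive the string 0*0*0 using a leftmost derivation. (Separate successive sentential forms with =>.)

E=>E*H=>E*H*H=>H*H*H=>0*H*H=>0*0*H=>0*0*0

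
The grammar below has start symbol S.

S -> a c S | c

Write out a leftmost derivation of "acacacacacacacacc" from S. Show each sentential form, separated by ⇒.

S ⇒ acS   [S -> a c S]
acS ⇒ acacS   [S -> a c S]
acacS ⇒ acacacS   [S -> a c S]
acacacS ⇒ acacacacS   [S -> a c S]
acacacacS ⇒ acacacacacS   [S -> a c S]
acacacacacS ⇒ acacacacacacS   [S -> a c S]
acacacacacacS ⇒ acacacacacacacS   [S -> a c S]
acacacacacacacS ⇒ acacacacacacacacS   [S -> a c S]
acacacacacacacacS ⇒ acacacacacacacacc   [S -> c]

S ⇒ acS ⇒ acacS ⇒ acacacS ⇒ acacacacS ⇒ acacacacacS ⇒ acacacacacacS ⇒ acacacacacacacS ⇒ acacacacacacacacS ⇒ acacacacacacacacc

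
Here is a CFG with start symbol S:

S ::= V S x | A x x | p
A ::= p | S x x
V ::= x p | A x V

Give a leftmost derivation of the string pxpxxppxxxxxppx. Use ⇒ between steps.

S ⇒ VSx   [S ::= V S x]
VSx ⇒ AxVSx   [V ::= A x V]
AxVSx ⇒ pxVSx   [A ::= p]
pxVSx ⇒ pxAxVSx   [V ::= A x V]
pxAxVSx ⇒ pxSxxxVSx   [A ::= S x x]
pxSxxxVSx ⇒ pxVSxxxxVSx   [S ::= V S x]
pxVSxxxxVSx ⇒ pxAxVSxxxxVSx   [V ::= A x V]
pxAxVSxxxxVSx ⇒ pxpxVSxxxxVSx   [A ::= p]
pxpxVSxxxxVSx ⇒ pxpxxpSxxxxVSx   [V ::= x p]
pxpxxpSxxxxVSx ⇒ pxpxxppxxxxVSx   [S ::= p]
pxpxxppxxxxVSx ⇒ pxpxxppxxxxxpSx   [V ::= x p]
pxpxxppxxxxxpSx ⇒ pxpxxppxxxxxppx   [S ::= p]

S⇒VSx⇒AxVSx⇒pxVSx⇒pxAxVSx⇒pxSxxxVSx⇒pxVSxxxxVSx⇒pxAxVSxxxxVSx⇒pxpxVSxxxxVSx⇒pxpxxpSxxxxVSx⇒pxpxxppxxxxVSx⇒pxpxxppxxxxxpSx⇒pxpxxppxxxxxppx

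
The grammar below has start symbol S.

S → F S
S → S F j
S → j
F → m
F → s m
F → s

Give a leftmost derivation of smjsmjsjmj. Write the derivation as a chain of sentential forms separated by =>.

S=>SFj=>SFjFj=>FSFjFj=>smSFjFj=>smSFjFjFj=>smjFjFjFj=>smjsmjFjFj=>smjsmjsjFj=>smjsmjsjmj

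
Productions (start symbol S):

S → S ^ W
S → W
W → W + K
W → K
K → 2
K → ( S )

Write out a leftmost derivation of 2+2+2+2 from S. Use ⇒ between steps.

S ⇒ W ⇒ W+K ⇒ W+K+K ⇒ W+K+K+K ⇒ K+K+K+K ⇒ 2+K+K+K ⇒ 2+2+K+K ⇒ 2+2+2+K ⇒ 2+2+2+2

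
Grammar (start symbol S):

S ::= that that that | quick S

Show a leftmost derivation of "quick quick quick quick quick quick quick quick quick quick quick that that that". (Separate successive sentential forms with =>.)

S => quick S   [S ::= quick S]
quick S => quick quick S   [S ::= quick S]
quick quick S => quick quick quick S   [S ::= quick S]
quick quick quick S => quick quick quick quick S   [S ::= quick S]
quick quick quick quick S => quick quick quick quick quick S   [S ::= quick S]
quick quick quick quick quick S => quick quick quick quick quick quick S   [S ::= quick S]
quick quick quick quick quick quick S => quick quick quick quick quick quick quick S   [S ::= quick S]
quick quick quick quick quick quick quick S => quick quick quick quick quick quick quick quick S   [S ::= quick S]
quick quick quick quick quick quick quick quick S => quick quick quick quick quick quick quick quick quick S   [S ::= quick S]
quick quick quick quick quick quick quick quick quick S => quick quick quick quick quick quick quick quick quick quick S   [S ::= quick S]
quick quick quick quick quick quick quick quick quick quick S => quick quick quick quick quick quick quick quick quick quick quick S   [S ::= quick S]
quick quick quick quick quick quick quick quick quick quick quick S => quick quick quick quick quick quick quick quick quick quick quick that that that   [S ::= that that that]

S => quick S => quick quick S => quick quick quick S => quick quick quick quick S => quick quick quick quick quick S => quick quick quick quick quick quick S => quick quick quick quick quick quick quick S => quick quick quick quick quick quick quick quick S => quick quick quick quick quick quick quick quick quick S => quick quick quick quick quick quick quick quick quick quick S => quick quick quick quick quick quick quick quick quick quick quick S => quick quick quick quick quick quick quick quick quick quick quick that that that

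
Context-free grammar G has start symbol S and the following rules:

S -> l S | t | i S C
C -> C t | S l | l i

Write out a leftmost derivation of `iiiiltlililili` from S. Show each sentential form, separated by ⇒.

S ⇒ iSC   [S -> i S C]
iSC ⇒ iiSCC   [S -> i S C]
iiSCC ⇒ iiiSCCC   [S -> i S C]
iiiSCCC ⇒ iiiiSCCCC   [S -> i S C]
iiiiSCCCC ⇒ iiiilSCCCC   [S -> l S]
iiiilSCCCC ⇒ iiiiltCCCC   [S -> t]
iiiiltCCCC ⇒ iiiiltliCCC   [C -> l i]
iiiiltliCCC ⇒ iiiiltliliCC   [C -> l i]
iiiiltliliCC ⇒ iiiiltlililiC   [C -> l i]
iiiiltlililiC ⇒ iiiiltlililili   [C -> l i]

S ⇒ iSC ⇒ iiSCC ⇒ iiiSCCC ⇒ iiiiSCCCC ⇒ iiiilSCCCC ⇒ iiiiltCCCC ⇒ iiiiltliCCC ⇒ iiiiltliliCC ⇒ iiiiltlililiC ⇒ iiiiltlililili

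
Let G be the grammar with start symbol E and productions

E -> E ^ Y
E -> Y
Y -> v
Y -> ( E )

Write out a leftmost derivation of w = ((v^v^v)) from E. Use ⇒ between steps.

E ⇒ Y ⇒ (E) ⇒ (Y) ⇒ ((E)) ⇒ ((E^Y)) ⇒ ((E^Y^Y)) ⇒ ((Y^Y^Y)) ⇒ ((v^Y^Y)) ⇒ ((v^v^Y)) ⇒ ((v^v^v))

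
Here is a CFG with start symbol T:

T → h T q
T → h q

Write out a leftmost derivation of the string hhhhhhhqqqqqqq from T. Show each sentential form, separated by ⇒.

T ⇒ hTq   [T → h T q]
hTq ⇒ hhTqq   [T → h T q]
hhTqq ⇒ hhhTqqq   [T → h T q]
hhhTqqq ⇒ hhhhTqqqq   [T → h T q]
hhhhTqqqq ⇒ hhhhhTqqqqq   [T → h T q]
hhhhhTqqqqq ⇒ hhhhhhTqqqqqq   [T → h T q]
hhhhhhTqqqqqq ⇒ hhhhhhhqqqqqqq   [T → h q]

T⇒hTq⇒hhTqq⇒hhhTqqq⇒hhhhTqqqq⇒hhhhhTqqqqq⇒hhhhhhTqqqqqq⇒hhhhhhhqqqqqqq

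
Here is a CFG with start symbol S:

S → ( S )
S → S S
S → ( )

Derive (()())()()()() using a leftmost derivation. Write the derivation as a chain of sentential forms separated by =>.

S => SS => SSS => SSSS => SSSSS => (S)SSSS => (SS)SSSS => (()S)SSSS => (()())SSSS => (()())()SSS => (()())()()SS => (()())()()()S => (()())()()()()

S => SS   [S → S S]
SS => SSS   [S → S S]
SSS => SSSS   [S → S S]
SSSS => SSSSS   [S → S S]
SSSSS => (S)SSSS   [S → ( S )]
(S)SSSS => (SS)SSSS   [S → S S]
(SS)SSSS => (()S)SSSS   [S → ( )]
(()S)SSSS => (()())SSSS   [S → ( )]
(()())SSSS => (()())()SSS   [S → ( )]
(()())()SSS => (()())()()SS   [S → ( )]
(()())()()SS => (()())()()()S   [S → ( )]
(()())()()()S => (()())()()()()   [S → ( )]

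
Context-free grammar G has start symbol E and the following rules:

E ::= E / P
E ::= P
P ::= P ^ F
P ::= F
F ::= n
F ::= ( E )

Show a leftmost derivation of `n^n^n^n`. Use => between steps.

E => P   [E ::= P]
P => P^F   [P ::= P ^ F]
P^F => P^F^F   [P ::= P ^ F]
P^F^F => P^F^F^F   [P ::= P ^ F]
P^F^F^F => F^F^F^F   [P ::= F]
F^F^F^F => n^F^F^F   [F ::= n]
n^F^F^F => n^n^F^F   [F ::= n]
n^n^F^F => n^n^n^F   [F ::= n]
n^n^n^F => n^n^n^n   [F ::= n]

E => P => P^F => P^F^F => P^F^F^F => F^F^F^F => n^F^F^F => n^n^F^F => n^n^n^F => n^n^n^n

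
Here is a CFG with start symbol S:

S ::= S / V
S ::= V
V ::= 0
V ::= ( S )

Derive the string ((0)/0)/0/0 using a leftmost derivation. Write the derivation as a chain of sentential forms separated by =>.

S => S/V => S/V/V => V/V/V => (S)/V/V => (S/V)/V/V => (V/V)/V/V => ((S)/V)/V/V => ((V)/V)/V/V => ((0)/V)/V/V => ((0)/0)/V/V => ((0)/0)/0/V => ((0)/0)/0/0

S => S/V   [S ::= S / V]
S/V => S/V/V   [S ::= S / V]
S/V/V => V/V/V   [S ::= V]
V/V/V => (S)/V/V   [V ::= ( S )]
(S)/V/V => (S/V)/V/V   [S ::= S / V]
(S/V)/V/V => (V/V)/V/V   [S ::= V]
(V/V)/V/V => ((S)/V)/V/V   [V ::= ( S )]
((S)/V)/V/V => ((V)/V)/V/V   [S ::= V]
((V)/V)/V/V => ((0)/V)/V/V   [V ::= 0]
((0)/V)/V/V => ((0)/0)/V/V   [V ::= 0]
((0)/0)/V/V => ((0)/0)/0/V   [V ::= 0]
((0)/0)/0/V => ((0)/0)/0/0   [V ::= 0]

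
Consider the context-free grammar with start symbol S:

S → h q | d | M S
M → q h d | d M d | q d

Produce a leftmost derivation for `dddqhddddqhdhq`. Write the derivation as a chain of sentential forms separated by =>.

S => MS => dMdS => ddMddS => dddMdddS => dddqhddddS => dddqhddddMS => dddqhddddqhdS => dddqhddddqhdhq

S => MS   [S → M S]
MS => dMdS   [M → d M d]
dMdS => ddMddS   [M → d M d]
ddMddS => dddMdddS   [M → d M d]
dddMdddS => dddqhddddS   [M → q h d]
dddqhddddS => dddqhddddMS   [S → M S]
dddqhddddMS => dddqhddddqhdS   [M → q h d]
dddqhddddqhdS => dddqhddddqhdhq   [S → h q]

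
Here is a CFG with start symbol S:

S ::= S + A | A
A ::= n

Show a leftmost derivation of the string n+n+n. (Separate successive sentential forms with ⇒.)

S ⇒ S+A ⇒ S+A+A ⇒ A+A+A ⇒ n+A+A ⇒ n+n+A ⇒ n+n+n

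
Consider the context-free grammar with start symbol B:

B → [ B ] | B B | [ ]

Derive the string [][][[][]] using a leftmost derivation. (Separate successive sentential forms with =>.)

B=>BB=>BBB=>[]BB=>[][]B=>[][][B]=>[][][BB]=>[][][[]B]=>[][][[][]]

B => BB   [B → B B]
BB => BBB   [B → B B]
BBB => []BB   [B → [ ]]
[]BB => [][]B   [B → [ ]]
[][]B => [][][B]   [B → [ B ]]
[][][B] => [][][BB]   [B → B B]
[][][BB] => [][][[]B]   [B → [ ]]
[][][[]B] => [][][[][]]   [B → [ ]]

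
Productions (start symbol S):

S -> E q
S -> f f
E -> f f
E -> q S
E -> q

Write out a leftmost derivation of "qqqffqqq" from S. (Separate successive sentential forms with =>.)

S => Eq => qSq => qEqq => qqSqq => qqEqqq => qqqSqqq => qqqffqqq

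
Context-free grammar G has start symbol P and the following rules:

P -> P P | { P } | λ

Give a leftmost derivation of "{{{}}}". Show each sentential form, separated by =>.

P=>{P}=>{PP}=>{PPP}=>{PPPP}=>{PPPPP}=>{{P}PPPP}=>{{{P}}PPPP}=>{{{}}PPPP}=>{{{}}PPP}=>{{{}}PP}=>{{{}}P}=>{{{}}}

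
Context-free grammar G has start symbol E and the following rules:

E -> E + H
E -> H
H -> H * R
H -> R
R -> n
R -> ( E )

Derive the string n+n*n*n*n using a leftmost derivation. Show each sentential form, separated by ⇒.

E ⇒ E+H   [E -> E + H]
E+H ⇒ H+H   [E -> H]
H+H ⇒ R+H   [H -> R]
R+H ⇒ n+H   [R -> n]
n+H ⇒ n+H*R   [H -> H * R]
n+H*R ⇒ n+H*R*R   [H -> H * R]
n+H*R*R ⇒ n+H*R*R*R   [H -> H * R]
n+H*R*R*R ⇒ n+R*R*R*R   [H -> R]
n+R*R*R*R ⇒ n+n*R*R*R   [R -> n]
n+n*R*R*R ⇒ n+n*n*R*R   [R -> n]
n+n*n*R*R ⇒ n+n*n*n*R   [R -> n]
n+n*n*n*R ⇒ n+n*n*n*n   [R -> n]

E ⇒ E+H ⇒ H+H ⇒ R+H ⇒ n+H ⇒ n+H*R ⇒ n+H*R*R ⇒ n+H*R*R*R ⇒ n+R*R*R*R ⇒ n+n*R*R*R ⇒ n+n*n*R*R ⇒ n+n*n*n*R ⇒ n+n*n*n*n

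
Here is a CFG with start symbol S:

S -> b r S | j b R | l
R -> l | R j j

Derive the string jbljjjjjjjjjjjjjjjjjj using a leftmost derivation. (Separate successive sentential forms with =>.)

S => jbR => jbRjj => jbRjjjj => jbRjjjjjj => jbRjjjjjjjj => jbRjjjjjjjjjj => jbRjjjjjjjjjjjj => jbRjjjjjjjjjjjjjj => jbRjjjjjjjjjjjjjjjj => jbRjjjjjjjjjjjjjjjjjj => jbljjjjjjjjjjjjjjjjjj

S => jbR   [S -> j b R]
jbR => jbRjj   [R -> R j j]
jbRjj => jbRjjjj   [R -> R j j]
jbRjjjj => jbRjjjjjj   [R -> R j j]
jbRjjjjjj => jbRjjjjjjjj   [R -> R j j]
jbRjjjjjjjj => jbRjjjjjjjjjj   [R -> R j j]
jbRjjjjjjjjjj => jbRjjjjjjjjjjjj   [R -> R j j]
jbRjjjjjjjjjjjj => jbRjjjjjjjjjjjjjj   [R -> R j j]
jbRjjjjjjjjjjjjjj => jbRjjjjjjjjjjjjjjjj   [R -> R j j]
jbRjjjjjjjjjjjjjjjj => jbRjjjjjjjjjjjjjjjjjj   [R -> R j j]
jbRjjjjjjjjjjjjjjjjjj => jbljjjjjjjjjjjjjjjjjj   [R -> l]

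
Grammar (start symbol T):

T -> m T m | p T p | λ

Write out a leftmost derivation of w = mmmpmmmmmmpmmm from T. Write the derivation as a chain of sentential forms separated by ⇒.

T ⇒ mTm   [T -> m T m]
mTm ⇒ mmTmm   [T -> m T m]
mmTmm ⇒ mmmTmmm   [T -> m T m]
mmmTmmm ⇒ mmmpTpmmm   [T -> p T p]
mmmpTpmmm ⇒ mmmpmTmpmmm   [T -> m T m]
mmmpmTmpmmm ⇒ mmmpmmTmmpmmm   [T -> m T m]
mmmpmmTmmpmmm ⇒ mmmpmmmTmmmpmmm   [T -> m T m]
mmmpmmmTmmmpmmm ⇒ mmmpmmmmmmpmmm   [T -> λ]

T ⇒ mTm ⇒ mmTmm ⇒ mmmTmmm ⇒ mmmpTpmmm ⇒ mmmpmTmpmmm ⇒ mmmpmmTmmpmmm ⇒ mmmpmmmTmmmpmmm ⇒ mmmpmmmmmmpmmm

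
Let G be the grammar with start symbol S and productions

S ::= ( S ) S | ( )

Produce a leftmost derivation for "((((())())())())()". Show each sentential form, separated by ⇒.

S⇒(S)S⇒((S)S)S⇒(((S)S)S)S⇒((((S)S)S)S)S⇒((((())S)S)S)S⇒((((())())S)S)S⇒((((())())())S)S⇒((((())())())())S⇒((((())())())())()

S ⇒ (S)S   [S ::= ( S ) S]
(S)S ⇒ ((S)S)S   [S ::= ( S ) S]
((S)S)S ⇒ (((S)S)S)S   [S ::= ( S ) S]
(((S)S)S)S ⇒ ((((S)S)S)S)S   [S ::= ( S ) S]
((((S)S)S)S)S ⇒ ((((())S)S)S)S   [S ::= ( )]
((((())S)S)S)S ⇒ ((((())())S)S)S   [S ::= ( )]
((((())())S)S)S ⇒ ((((())())())S)S   [S ::= ( )]
((((())())())S)S ⇒ ((((())())())())S   [S ::= ( )]
((((())())())())S ⇒ ((((())())())())()   [S ::= ( )]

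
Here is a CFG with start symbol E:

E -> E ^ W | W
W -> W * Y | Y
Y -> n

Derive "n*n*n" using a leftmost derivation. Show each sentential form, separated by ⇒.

E ⇒ W   [E -> W]
W ⇒ W*Y   [W -> W * Y]
W*Y ⇒ W*Y*Y   [W -> W * Y]
W*Y*Y ⇒ Y*Y*Y   [W -> Y]
Y*Y*Y ⇒ n*Y*Y   [Y -> n]
n*Y*Y ⇒ n*n*Y   [Y -> n]
n*n*Y ⇒ n*n*n   [Y -> n]

E ⇒ W ⇒ W*Y ⇒ W*Y*Y ⇒ Y*Y*Y ⇒ n*Y*Y ⇒ n*n*Y ⇒ n*n*n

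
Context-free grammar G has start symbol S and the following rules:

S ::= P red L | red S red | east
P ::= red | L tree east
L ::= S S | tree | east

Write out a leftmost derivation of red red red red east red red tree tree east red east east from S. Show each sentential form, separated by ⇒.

S ⇒ P red L   [S ::= P red L]
P red L ⇒ red red L   [P ::= red]
red red L ⇒ red red S S   [L ::= S S]
red red S S ⇒ red red P red L S   [S ::= P red L]
red red P red L S ⇒ red red L tree east red L S   [P ::= L tree east]
red red L tree east red L S ⇒ red red S S tree east red L S   [L ::= S S]
red red S S tree east red L S ⇒ red red P red L S tree east red L S   [S ::= P red L]
red red P red L S tree east red L S ⇒ red red red red L S tree east red L S   [P ::= red]
red red red red L S tree east red L S ⇒ red red red red east S tree east red L S   [L ::= east]
red red red red east S tree east red L S ⇒ red red red red east P red L tree east red L S   [S ::= P red L]
red red red red east P red L tree east red L S ⇒ red red red red east red red L tree east red L S   [P ::= red]
red red red red east red red L tree east red L S ⇒ red red red red east red red tree tree east red L S   [L ::= tree]
red red red red east red red tree tree east red L S ⇒ red red red red east red red tree tree east red east S   [L ::= east]
red red red red east red red tree tree east red east S ⇒ red red red red east red red tree tree east red east east   [S ::= east]

S ⇒ P red L ⇒ red red L ⇒ red red S S ⇒ red red P red L S ⇒ red red L tree east red L S ⇒ red red S S tree east red L S ⇒ red red P red L S tree east red L S ⇒ red red red red L S tree east red L S ⇒ red red red red east S tree east red L S ⇒ red red red red east P red L tree east red L S ⇒ red red red red east red red L tree east red L S ⇒ red red red red east red red tree tree east red L S ⇒ red red red red east red red tree tree east red east S ⇒ red red red red east red red tree tree east red east east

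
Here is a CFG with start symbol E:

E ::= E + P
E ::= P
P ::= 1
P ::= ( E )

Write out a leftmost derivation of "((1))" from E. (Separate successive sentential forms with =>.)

E => P   [E ::= P]
P => (E)   [P ::= ( E )]
(E) => (P)   [E ::= P]
(P) => ((E))   [P ::= ( E )]
((E)) => ((P))   [E ::= P]
((P)) => ((1))   [P ::= 1]

E=>P=>(E)=>(P)=>((E))=>((P))=>((1))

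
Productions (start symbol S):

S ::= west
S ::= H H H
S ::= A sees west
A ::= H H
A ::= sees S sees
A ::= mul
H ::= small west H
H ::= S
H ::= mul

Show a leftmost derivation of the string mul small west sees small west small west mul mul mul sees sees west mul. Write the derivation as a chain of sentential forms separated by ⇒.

S ⇒ H H H ⇒ mul H H ⇒ mul small west H H ⇒ mul small west S H ⇒ mul small west A sees west H ⇒ mul small west sees S sees sees west H ⇒ mul small west sees H H H sees sees west H ⇒ mul small west sees small west H H H sees sees west H ⇒ mul small west sees small west small west H H H sees sees west H ⇒ mul small west sees small west small west mul H H sees sees west H ⇒ mul small west sees small west small west mul mul H sees sees west H ⇒ mul small west sees small west small west mul mul mul sees sees west H ⇒ mul small west sees small west small west mul mul mul sees sees west mul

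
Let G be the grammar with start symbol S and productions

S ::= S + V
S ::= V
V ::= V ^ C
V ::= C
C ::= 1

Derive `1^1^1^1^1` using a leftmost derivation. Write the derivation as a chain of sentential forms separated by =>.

S => V   [S ::= V]
V => V^C   [V ::= V ^ C]
V^C => V^C^C   [V ::= V ^ C]
V^C^C => V^C^C^C   [V ::= V ^ C]
V^C^C^C => V^C^C^C^C   [V ::= V ^ C]
V^C^C^C^C => C^C^C^C^C   [V ::= C]
C^C^C^C^C => 1^C^C^C^C   [C ::= 1]
1^C^C^C^C => 1^1^C^C^C   [C ::= 1]
1^1^C^C^C => 1^1^1^C^C   [C ::= 1]
1^1^1^C^C => 1^1^1^1^C   [C ::= 1]
1^1^1^1^C => 1^1^1^1^1   [C ::= 1]

S => V => V^C => V^C^C => V^C^C^C => V^C^C^C^C => C^C^C^C^C => 1^C^C^C^C => 1^1^C^C^C => 1^1^1^C^C => 1^1^1^1^C => 1^1^1^1^1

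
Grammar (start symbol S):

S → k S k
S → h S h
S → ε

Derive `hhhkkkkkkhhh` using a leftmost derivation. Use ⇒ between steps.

S⇒hSh⇒hhShh⇒hhhShhh⇒hhhkSkhhh⇒hhhkkSkkhhh⇒hhhkkkSkkkhhh⇒hhhkkkkkkhhh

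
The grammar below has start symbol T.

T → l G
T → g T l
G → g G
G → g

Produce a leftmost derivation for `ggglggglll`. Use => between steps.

T => gTl => ggTll => gggTlll => ggglGlll => ggglgGlll => ggglggGlll => ggglggglll

T => gTl   [T → g T l]
gTl => ggTll   [T → g T l]
ggTll => gggTlll   [T → g T l]
gggTlll => ggglGlll   [T → l G]
ggglGlll => ggglgGlll   [G → g G]
ggglgGlll => ggglggGlll   [G → g G]
ggglggGlll => ggglggglll   [G → g]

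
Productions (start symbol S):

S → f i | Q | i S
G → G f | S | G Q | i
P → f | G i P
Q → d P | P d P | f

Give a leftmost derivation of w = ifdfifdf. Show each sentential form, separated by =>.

S=>iS=>iQ=>iPdP=>iGiPdP=>iGQiPdP=>iSQiPdP=>iQQiPdP=>ifQiPdP=>ifdPiPdP=>ifdfiPdP=>ifdfifdP=>ifdfifdf

S => iS   [S → i S]
iS => iQ   [S → Q]
iQ => iPdP   [Q → P d P]
iPdP => iGiPdP   [P → G i P]
iGiPdP => iGQiPdP   [G → G Q]
iGQiPdP => iSQiPdP   [G → S]
iSQiPdP => iQQiPdP   [S → Q]
iQQiPdP => ifQiPdP   [Q → f]
ifQiPdP => ifdPiPdP   [Q → d P]
ifdPiPdP => ifdfiPdP   [P → f]
ifdfiPdP => ifdfifdP   [P → f]
ifdfifdP => ifdfifdf   [P → f]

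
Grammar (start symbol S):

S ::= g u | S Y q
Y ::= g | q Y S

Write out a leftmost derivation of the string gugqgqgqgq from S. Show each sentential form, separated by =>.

S => SYq => SYqYq => SYqYqYq => SYqYqYqYq => guYqYqYqYq => gugqYqYqYq => gugqgqYqYq => gugqgqgqYq => gugqgqgqgq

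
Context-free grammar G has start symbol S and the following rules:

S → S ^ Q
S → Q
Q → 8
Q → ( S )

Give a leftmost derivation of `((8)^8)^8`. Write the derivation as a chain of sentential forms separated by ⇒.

S ⇒ S^Q ⇒ Q^Q ⇒ (S)^Q ⇒ (S^Q)^Q ⇒ (Q^Q)^Q ⇒ ((S)^Q)^Q ⇒ ((Q)^Q)^Q ⇒ ((8)^Q)^Q ⇒ ((8)^8)^Q ⇒ ((8)^8)^8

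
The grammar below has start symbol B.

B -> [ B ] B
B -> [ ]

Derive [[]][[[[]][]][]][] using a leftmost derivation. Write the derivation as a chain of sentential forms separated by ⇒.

B ⇒ [B]B   [B -> [ B ] B]
[B]B ⇒ [[]]B   [B -> [ ]]
[[]]B ⇒ [[]][B]B   [B -> [ B ] B]
[[]][B]B ⇒ [[]][[B]B]B   [B -> [ B ] B]
[[]][[B]B]B ⇒ [[]][[[B]B]B]B   [B -> [ B ] B]
[[]][[[B]B]B]B ⇒ [[]][[[[]]B]B]B   [B -> [ ]]
[[]][[[[]]B]B]B ⇒ [[]][[[[]][]]B]B   [B -> [ ]]
[[]][[[[]][]]B]B ⇒ [[]][[[[]][]][]]B   [B -> [ ]]
[[]][[[[]][]][]]B ⇒ [[]][[[[]][]][]][]   [B -> [ ]]

B ⇒ [B]B ⇒ [[]]B ⇒ [[]][B]B ⇒ [[]][[B]B]B ⇒ [[]][[[B]B]B]B ⇒ [[]][[[[]]B]B]B ⇒ [[]][[[[]][]]B]B ⇒ [[]][[[[]][]][]]B ⇒ [[]][[[[]][]][]][]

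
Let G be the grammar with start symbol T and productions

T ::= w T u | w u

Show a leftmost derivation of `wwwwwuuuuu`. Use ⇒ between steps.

T ⇒ wTu   [T ::= w T u]
wTu ⇒ wwTuu   [T ::= w T u]
wwTuu ⇒ wwwTuuu   [T ::= w T u]
wwwTuuu ⇒ wwwwTuuuu   [T ::= w T u]
wwwwTuuuu ⇒ wwwwwuuuuu   [T ::= w u]

T ⇒ wTu ⇒ wwTuu ⇒ wwwTuuu ⇒ wwwwTuuuu ⇒ wwwwwuuuuu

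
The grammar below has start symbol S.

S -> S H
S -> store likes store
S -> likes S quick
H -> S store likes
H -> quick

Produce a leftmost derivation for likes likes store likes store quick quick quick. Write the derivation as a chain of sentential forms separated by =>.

S => likes S quick => likes likes S quick quick => likes likes S H quick quick => likes likes store likes store H quick quick => likes likes store likes store quick quick quick

S => likes S quick   [S -> likes S quick]
likes S quick => likes likes S quick quick   [S -> likes S quick]
likes likes S quick quick => likes likes S H quick quick   [S -> S H]
likes likes S H quick quick => likes likes store likes store H quick quick   [S -> store likes store]
likes likes store likes store H quick quick => likes likes store likes store quick quick quick   [H -> quick]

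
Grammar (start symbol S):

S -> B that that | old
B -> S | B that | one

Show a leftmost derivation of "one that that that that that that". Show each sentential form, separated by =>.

S => B that that => S that that => B that that that that => S that that that that => B that that that that that that => one that that that that that that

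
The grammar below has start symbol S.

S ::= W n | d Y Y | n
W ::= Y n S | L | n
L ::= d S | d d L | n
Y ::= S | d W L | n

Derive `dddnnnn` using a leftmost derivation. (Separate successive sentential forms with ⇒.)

S ⇒ dYY   [S ::= d Y Y]
dYY ⇒ dSY   [Y ::= S]
dSY ⇒ ddYYY   [S ::= d Y Y]
ddYYY ⇒ ddSYY   [Y ::= S]
ddSYY ⇒ dddYYYY   [S ::= d Y Y]
dddYYYY ⇒ dddSYYY   [Y ::= S]
dddSYYY ⇒ dddnYYY   [S ::= n]
dddnYYY ⇒ dddnnYY   [Y ::= n]
dddnnYY ⇒ dddnnnY   [Y ::= n]
dddnnnY ⇒ dddnnnn   [Y ::= n]

S ⇒ dYY ⇒ dSY ⇒ ddYYY ⇒ ddSYY ⇒ dddYYYY ⇒ dddSYYY ⇒ dddnYYY ⇒ dddnnYY ⇒ dddnnnY ⇒ dddnnnn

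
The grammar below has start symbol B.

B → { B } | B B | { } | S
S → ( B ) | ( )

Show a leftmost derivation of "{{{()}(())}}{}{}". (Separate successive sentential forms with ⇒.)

B⇒BB⇒{B}B⇒{{B}}B⇒{{BB}}B⇒{{{B}B}}B⇒{{{S}B}}B⇒{{{()}B}}B⇒{{{()}S}}B⇒{{{()}(B)}}B⇒{{{()}(S)}}B⇒{{{()}(())}}B⇒{{{()}(())}}BB⇒{{{()}(())}}{}B⇒{{{()}(())}}{}{}

B ⇒ BB   [B → B B]
BB ⇒ {B}B   [B → { B }]
{B}B ⇒ {{B}}B   [B → { B }]
{{B}}B ⇒ {{BB}}B   [B → B B]
{{BB}}B ⇒ {{{B}B}}B   [B → { B }]
{{{B}B}}B ⇒ {{{S}B}}B   [B → S]
{{{S}B}}B ⇒ {{{()}B}}B   [S → ( )]
{{{()}B}}B ⇒ {{{()}S}}B   [B → S]
{{{()}S}}B ⇒ {{{()}(B)}}B   [S → ( B )]
{{{()}(B)}}B ⇒ {{{()}(S)}}B   [B → S]
{{{()}(S)}}B ⇒ {{{()}(())}}B   [S → ( )]
{{{()}(())}}B ⇒ {{{()}(())}}BB   [B → B B]
{{{()}(())}}BB ⇒ {{{()}(())}}{}B   [B → { }]
{{{()}(())}}{}B ⇒ {{{()}(())}}{}{}   [B → { }]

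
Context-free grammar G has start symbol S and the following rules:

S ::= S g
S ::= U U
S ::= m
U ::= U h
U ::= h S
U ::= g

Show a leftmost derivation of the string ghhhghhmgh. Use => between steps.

S => UU => UhU => UhhU => ghhU => ghhUh => ghhhSh => ghhhSgh => ghhhUUgh => ghhhUhUgh => ghhhghUgh => ghhhghhSgh => ghhhghhmgh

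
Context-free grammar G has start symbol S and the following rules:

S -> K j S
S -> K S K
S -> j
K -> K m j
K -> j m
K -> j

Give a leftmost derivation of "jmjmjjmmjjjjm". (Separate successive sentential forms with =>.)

S => KSK   [S -> K S K]
KSK => KmjSK   [K -> K m j]
KmjSK => KmjmjSK   [K -> K m j]
KmjmjSK => jmjmjSK   [K -> j]
jmjmjSK => jmjmjKjSK   [S -> K j S]
jmjmjKjSK => jmjmjKmjjSK   [K -> K m j]
jmjmjKmjjSK => jmjmjjmmjjSK   [K -> j m]
jmjmjjmmjjSK => jmjmjjmmjjjK   [S -> j]
jmjmjjmmjjjK => jmjmjjmmjjjjm   [K -> j m]

S=>KSK=>KmjSK=>KmjmjSK=>jmjmjSK=>jmjmjKjSK=>jmjmjKmjjSK=>jmjmjjmmjjSK=>jmjmjjmmjjjK=>jmjmjjmmjjjjm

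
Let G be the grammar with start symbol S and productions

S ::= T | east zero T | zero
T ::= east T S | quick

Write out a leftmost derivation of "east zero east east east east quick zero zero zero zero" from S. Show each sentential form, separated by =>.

S => east zero T   [S ::= east zero T]
east zero T => east zero east T S   [T ::= east T S]
east zero east T S => east zero east east T S S   [T ::= east T S]
east zero east east T S S => east zero east east east T S S S   [T ::= east T S]
east zero east east east T S S S => east zero east east east east T S S S S   [T ::= east T S]
east zero east east east east T S S S S => east zero east east east east quick S S S S   [T ::= quick]
east zero east east east east quick S S S S => east zero east east east east quick zero S S S   [S ::= zero]
east zero east east east east quick zero S S S => east zero east east east east quick zero zero S S   [S ::= zero]
east zero east east east east quick zero zero S S => east zero east east east east quick zero zero zero S   [S ::= zero]
east zero east east east east quick zero zero zero S => east zero east east east east quick zero zero zero zero   [S ::= zero]

S => east zero T => east zero east T S => east zero east east T S S => east zero east east east T S S S => east zero east east east east T S S S S => east zero east east east east quick S S S S => east zero east east east east quick zero S S S => east zero east east east east quick zero zero S S => east zero east east east east quick zero zero zero S => east zero east east east east quick zero zero zero zero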